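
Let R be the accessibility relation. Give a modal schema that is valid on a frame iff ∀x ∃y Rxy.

A defining formula is □p → ◇p (the D axiom).

□p → ◇p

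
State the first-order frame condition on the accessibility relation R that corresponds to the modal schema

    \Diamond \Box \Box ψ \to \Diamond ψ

\forall x \forall y (xRy \to \exists w (y R^2 w \wedge xRw))

This is a Sahlqvist (Geach-type) schema ◇^1□^2ψ → □^0◇^1ψ.
First-order correspondent: \forall x \forall y (xRy \to \exists w (y R^2 w \wedge xRw)).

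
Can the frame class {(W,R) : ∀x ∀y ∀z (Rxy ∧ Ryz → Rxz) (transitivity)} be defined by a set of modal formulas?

The condition is transitivity. A defining modal formula is □p → □□p.

Yes, by □p → □□p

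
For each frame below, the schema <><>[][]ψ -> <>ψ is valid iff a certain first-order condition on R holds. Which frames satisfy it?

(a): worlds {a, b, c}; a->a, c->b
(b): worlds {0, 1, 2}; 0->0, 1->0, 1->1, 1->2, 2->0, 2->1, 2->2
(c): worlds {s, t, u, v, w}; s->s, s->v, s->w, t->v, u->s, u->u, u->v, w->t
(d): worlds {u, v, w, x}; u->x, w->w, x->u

(a), (b)

The schema corresponds to a generalized confluence (Geach) condition: forall x forall y (x R^2 y -> exists w (y R^2 w & xRw)).
(a): ✓.
(b): ✓.
(c): fails — sR²t but no w* with tR²w* and sRw*.
(d): fails — uR²u but no t with uR²t and uRt.
Valid on: (a), (b).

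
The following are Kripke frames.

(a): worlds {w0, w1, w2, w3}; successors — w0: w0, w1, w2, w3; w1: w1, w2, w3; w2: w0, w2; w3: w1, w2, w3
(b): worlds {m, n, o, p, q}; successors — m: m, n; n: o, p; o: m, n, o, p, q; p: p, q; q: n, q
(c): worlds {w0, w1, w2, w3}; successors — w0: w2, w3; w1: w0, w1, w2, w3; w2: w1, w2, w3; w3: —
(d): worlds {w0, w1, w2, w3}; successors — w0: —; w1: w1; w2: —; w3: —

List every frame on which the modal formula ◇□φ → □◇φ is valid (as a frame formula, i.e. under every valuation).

(a), (d)

Frame correspondent (Sahlqvist): ∀x ∀y ∀z (Rxy ∧ Rxz → ∃w (Ryw ∧ Rzw)) — i.e. convergence.
(a): holds.
(b): fails — Rmm and Rmn but m and n have no common successor.
(c): fails — Rw0w2 and Rw0w3 but w2 and w3 have no common successor.
(d): holds.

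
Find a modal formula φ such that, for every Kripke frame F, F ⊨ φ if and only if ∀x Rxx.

□p → p

This is reflexivity; the standard corresponding axiom is T: □p → p.
Suppose □p→p is valid. At any x set V(p)={w : Rxw}. Then □p holds at x, so p holds at x, i.e. Rxx.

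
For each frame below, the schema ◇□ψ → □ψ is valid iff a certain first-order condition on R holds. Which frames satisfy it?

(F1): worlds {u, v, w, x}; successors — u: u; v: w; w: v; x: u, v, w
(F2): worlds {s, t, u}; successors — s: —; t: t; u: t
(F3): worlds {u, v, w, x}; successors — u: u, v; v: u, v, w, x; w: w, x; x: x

This is the axiom for a generalized confluence (Geach) condition; its first-order frame correspondent is ∀x ∀y ∀z ((xRy ∧ xRz) → ∃w (yRw ∧ z = w)).
(F1): fails — vRw, vRw but no t with wRt and w=t.
(F2): holds.
(F3): fails — vRu, vRw but no t with uRt and w=t.

(F2)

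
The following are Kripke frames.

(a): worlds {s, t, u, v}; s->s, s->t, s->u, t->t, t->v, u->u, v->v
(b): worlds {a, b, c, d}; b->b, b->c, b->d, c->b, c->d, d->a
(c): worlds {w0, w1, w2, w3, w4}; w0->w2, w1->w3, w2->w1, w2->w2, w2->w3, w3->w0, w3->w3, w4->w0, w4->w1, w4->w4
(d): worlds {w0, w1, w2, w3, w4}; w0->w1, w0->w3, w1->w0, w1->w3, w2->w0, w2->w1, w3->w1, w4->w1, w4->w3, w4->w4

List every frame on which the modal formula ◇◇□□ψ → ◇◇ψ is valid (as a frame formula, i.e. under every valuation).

The schema corresponds to a generalized confluence (Geach) condition: ∀x ∀y (xR²y → ∃w (yR²w ∧ xR²w)).
(a): holds.
(b): fails — bR²a but no w with aR²w and bR²w.
(c): holds.
(d): holds.
Valid on: (a), (c), (d).

(a), (c), (d)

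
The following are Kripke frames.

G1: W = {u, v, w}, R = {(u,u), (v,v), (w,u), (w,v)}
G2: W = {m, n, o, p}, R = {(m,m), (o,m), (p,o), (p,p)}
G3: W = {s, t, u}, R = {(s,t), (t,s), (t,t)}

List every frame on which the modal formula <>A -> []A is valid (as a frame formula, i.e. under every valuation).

none

The schema corresponds to partial functionality: forall x forall y forall z (Rxy & Rxz -> y = z).
G1: fails — w sees both u and v.
G2: fails — p sees both o and p.
G3: fails — t sees both s and t.
Valid on no frame.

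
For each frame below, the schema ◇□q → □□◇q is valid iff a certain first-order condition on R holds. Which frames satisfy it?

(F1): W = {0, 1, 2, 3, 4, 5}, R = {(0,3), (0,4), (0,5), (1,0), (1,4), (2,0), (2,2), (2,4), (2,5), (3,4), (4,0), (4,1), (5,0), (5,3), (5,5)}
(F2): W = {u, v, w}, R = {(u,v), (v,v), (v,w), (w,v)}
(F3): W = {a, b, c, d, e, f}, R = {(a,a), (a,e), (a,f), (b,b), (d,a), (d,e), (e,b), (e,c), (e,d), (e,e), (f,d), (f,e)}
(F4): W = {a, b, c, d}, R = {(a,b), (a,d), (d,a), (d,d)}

The schema corresponds to a generalized confluence (Geach) condition: ∀x ∀y ∀z ((xRy ∧ xR²z) → ∃w (yRw ∧ zRw)).
(F1): fails — 0R3, 0R²4 but no w with 3Rw and 4Rw.
(F2): holds.
(F3): fails — aRa, aR²b but no w with aRw and bRw.
(F4): fails — aRb, aR²a but no w with bRw and aRw.

(F2)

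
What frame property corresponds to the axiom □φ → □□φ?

Transitivity

This is the 4 axiom.
It corresponds to transitivity: ∀x ∀y ∀z (Rxy ∧ Ryz → Rxz).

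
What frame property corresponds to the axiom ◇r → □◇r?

the Euclidean property

Suppose ◇r→□◇r is valid. Take Rxy, Rxz and set V(r)={y}. Then ◇r at x, so □◇r at x, so ◇r at z, so some w with Rzw has r; w=y, i.e. Rzy. By symmetry of the argument, Ryz.
Conversely, on a frame with the Euclidean property the schema holds at every world under every valuation.
So the correspondent is the Euclidean property.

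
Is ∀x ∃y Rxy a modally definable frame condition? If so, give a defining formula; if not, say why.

Yes: it is seriality, defined by the D schema □r → ◇r.
Suppose □r→◇r is valid. At any x set V(r)=W. Then □r at x, so ◇r at x, so x has a successor.

Definable; □r → ◇r defines it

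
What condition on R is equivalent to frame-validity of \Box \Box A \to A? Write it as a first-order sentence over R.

This is a Sahlqvist (Geach-type) schema ◇^0□^2A → □^0◇^0A.
Minimal-valuation argument: fix x; take any y with xR^0y and any z with xR^0z. Set V(A) to the set of worlds R-reachable from y in exactly 2 steps. Then □^2A holds at y, so the antecedent holds at x; validity forces ◇^0A at z, giving a w with zR^0w and yR^2w.
First-order correspondent: \forall x \exists w (x R^2 w \wedge x = w).

\forall x \exists w (x R^2 w \wedge x = w)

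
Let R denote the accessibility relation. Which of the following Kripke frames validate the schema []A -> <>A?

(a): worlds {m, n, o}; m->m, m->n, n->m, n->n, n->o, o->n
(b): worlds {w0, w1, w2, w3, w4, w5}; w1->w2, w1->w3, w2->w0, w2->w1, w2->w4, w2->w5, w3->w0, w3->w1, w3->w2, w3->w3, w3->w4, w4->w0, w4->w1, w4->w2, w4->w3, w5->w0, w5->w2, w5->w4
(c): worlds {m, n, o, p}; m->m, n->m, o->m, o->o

(a)

The schema corresponds to seriality: forall x exists y Rxy.
(a): ✓.
(b): fails — world w0 has no successor.
(c): fails — world p has no successor.
Valid on: (a).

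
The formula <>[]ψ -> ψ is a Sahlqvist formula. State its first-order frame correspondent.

symmetry: forall x forall y (Rxy -> Ryx)

This schema is equivalent to the B axiom ψ → □◇ψ.
It corresponds to symmetry: forall x forall y (Rxy -> Ryx).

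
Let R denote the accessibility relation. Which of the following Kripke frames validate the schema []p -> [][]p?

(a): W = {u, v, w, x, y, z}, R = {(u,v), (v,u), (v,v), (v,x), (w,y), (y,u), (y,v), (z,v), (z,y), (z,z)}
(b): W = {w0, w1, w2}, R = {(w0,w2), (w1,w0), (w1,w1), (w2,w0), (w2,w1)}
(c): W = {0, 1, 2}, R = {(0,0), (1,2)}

(c)

The schema corresponds to transitivity: forall x forall y forall z (Rxy & Ryz -> Rxz).
(a): fails — Ruv and Rvu but not Ruu.
(b): fails — Rw1w0 and Rw0w2 but not Rw1w2.
(c): satisfies the condition.
Valid on: (c).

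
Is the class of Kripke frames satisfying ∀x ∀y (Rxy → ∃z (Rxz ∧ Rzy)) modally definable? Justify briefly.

This is a Sahlqvist condition; the C4 axiom □□q → □q defines it.
Suppose □□q→□q is valid. Take Rxy and set V(q)={w : xR²w}. Then □□q at x, so □q at x, so q at y, i.e. ∃z(Rxz∧Rzy).

Yes, by □□q → □q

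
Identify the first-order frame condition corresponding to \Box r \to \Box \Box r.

transitivity

Suppose □r→□□r is valid. Take Rxy, Ryz and set V(r)={w : Rxw}. Then □r at x, so □□r at x, so □r at y, so r at z, i.e. Rxz.
The converse is a direct semantic check.
Frame condition: \forall x \forall y \forall z (Rxy \wedge Ryz \to Rxz).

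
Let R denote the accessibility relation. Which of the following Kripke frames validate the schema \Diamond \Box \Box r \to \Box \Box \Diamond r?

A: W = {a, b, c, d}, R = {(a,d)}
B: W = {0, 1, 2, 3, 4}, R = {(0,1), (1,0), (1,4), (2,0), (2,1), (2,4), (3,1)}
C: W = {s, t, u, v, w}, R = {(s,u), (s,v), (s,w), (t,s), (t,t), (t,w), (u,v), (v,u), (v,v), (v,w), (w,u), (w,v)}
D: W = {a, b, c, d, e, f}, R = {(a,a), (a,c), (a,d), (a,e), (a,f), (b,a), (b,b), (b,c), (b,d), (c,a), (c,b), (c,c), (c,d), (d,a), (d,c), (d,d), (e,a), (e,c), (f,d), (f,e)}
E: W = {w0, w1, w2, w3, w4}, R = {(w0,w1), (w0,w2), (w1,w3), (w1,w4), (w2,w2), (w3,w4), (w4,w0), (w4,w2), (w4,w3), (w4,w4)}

The schema corresponds to a generalized confluence (Geach) condition: \forall x \forall y \forall z ((xRy \wedge x R^2 z) \to \exists w (y R^2 w \wedge zRw)).
A: satisfies the condition.
B: fails — 0R1, 0R²4 but no w with 1R²w and 4Rw.
C: satisfies the condition.
D: satisfies the condition.
E: fails — w0Rw2, w0R²w3 but no w with w2R²w and w3Rw.
Valid on: A, C, D.

A, C, D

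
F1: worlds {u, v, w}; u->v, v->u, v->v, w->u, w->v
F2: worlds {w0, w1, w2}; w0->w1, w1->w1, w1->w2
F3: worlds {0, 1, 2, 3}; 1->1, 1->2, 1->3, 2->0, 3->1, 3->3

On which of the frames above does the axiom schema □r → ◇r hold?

F1

Frame correspondent (Sahlqvist): ∀x ∃y Rxy — i.e. seriality.
F1: holds.
F2: fails — world w2 has no successor.
F3: fails — world 0 has no successor.
Valid on: F1.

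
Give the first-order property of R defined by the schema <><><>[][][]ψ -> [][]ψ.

forall x forall y forall z ((x R^3 y & x R^2 z) -> exists w (y R^3 w & z = w))

This is a Sahlqvist (Geach-type) schema ◇^3□^3ψ → □^2◇^0ψ.
Minimal-valuation argument: fix x; take any y with xR^3y and any z with xR^2z. Set V(ψ) to the set of worlds R-reachable from y in exactly 3 steps. Then □^3ψ holds at y, so the antecedent holds at x; validity forces ◇^0ψ at z, giving a w with zR^0w and yR^3w.
First-order correspondent: forall x forall y forall z ((x R^3 y & x R^2 z) -> exists w (y R^3 w & z = w)).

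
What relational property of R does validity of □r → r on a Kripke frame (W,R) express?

Suppose □r→r is valid. At any x set V(r)={w : Rxw}. Then □r holds at x, so r holds at x, i.e. Rxx.

Reflexivity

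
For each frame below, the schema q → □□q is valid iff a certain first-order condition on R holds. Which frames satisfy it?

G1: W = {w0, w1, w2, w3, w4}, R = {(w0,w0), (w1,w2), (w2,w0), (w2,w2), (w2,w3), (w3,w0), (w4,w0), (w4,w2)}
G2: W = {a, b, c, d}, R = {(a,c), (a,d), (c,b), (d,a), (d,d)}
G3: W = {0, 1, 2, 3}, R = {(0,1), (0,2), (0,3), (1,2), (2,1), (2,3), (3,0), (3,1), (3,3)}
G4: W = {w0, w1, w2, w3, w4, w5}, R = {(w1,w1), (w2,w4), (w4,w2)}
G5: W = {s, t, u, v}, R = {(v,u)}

G4, G5

This is the axiom for a generalized confluence (Geach) condition; its first-order frame correspondent is ∀x ∀z (xR²z → ∃w (x = w ∧ z = w)).
G1: fails — w1R²w0 but w1 ≠ w0.
G2: fails — aR²b but a ≠ b.
G3: fails — 0R²1 but 0 ≠ 1.
G4: satisfies the condition.
G5: satisfies the condition.
Valid on: G4, G5.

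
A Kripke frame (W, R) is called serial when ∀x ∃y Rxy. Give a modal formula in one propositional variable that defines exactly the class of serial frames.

□p → ◇p

A defining formula is □p → ◇p (the D axiom).
Suppose □p→◇p is valid. At any x set V(p)=W. Then □p at x, so ◇p at x, so x has a successor.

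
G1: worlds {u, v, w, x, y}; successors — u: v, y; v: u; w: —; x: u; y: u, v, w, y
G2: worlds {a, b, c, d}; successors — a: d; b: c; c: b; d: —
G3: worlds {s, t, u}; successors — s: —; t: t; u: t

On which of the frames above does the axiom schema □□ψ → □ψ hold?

This is the axiom for density; its first-order frame correspondent is ∀x ∀y (Rxy → ∃z (Rxz ∧ Rzy)).
G1: fails — Rvu but no z with Rvz and Rzu.
G2: fails — Rad but no z with Raz and Rzd.
G3: holds.

G3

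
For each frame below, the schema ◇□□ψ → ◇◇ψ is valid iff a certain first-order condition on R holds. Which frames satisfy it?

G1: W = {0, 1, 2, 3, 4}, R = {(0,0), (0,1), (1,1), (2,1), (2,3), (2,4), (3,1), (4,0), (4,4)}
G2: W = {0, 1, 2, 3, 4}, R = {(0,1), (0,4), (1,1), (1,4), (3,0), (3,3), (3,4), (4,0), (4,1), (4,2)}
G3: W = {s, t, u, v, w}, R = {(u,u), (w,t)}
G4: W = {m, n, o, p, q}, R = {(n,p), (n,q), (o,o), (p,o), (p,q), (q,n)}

The schema corresponds to a generalized confluence (Geach) condition: ∀x ∀y (xRy → ∃w (yR²w ∧ xR²w)).
G1: holds.
G2: fails — 4R2 but no w with 2R²w and 4R²w.
G3: fails — wRt but no w* with tR²w* and wR²w*.
G4: fails — pRq but no w with qR²w and pR²w.

G1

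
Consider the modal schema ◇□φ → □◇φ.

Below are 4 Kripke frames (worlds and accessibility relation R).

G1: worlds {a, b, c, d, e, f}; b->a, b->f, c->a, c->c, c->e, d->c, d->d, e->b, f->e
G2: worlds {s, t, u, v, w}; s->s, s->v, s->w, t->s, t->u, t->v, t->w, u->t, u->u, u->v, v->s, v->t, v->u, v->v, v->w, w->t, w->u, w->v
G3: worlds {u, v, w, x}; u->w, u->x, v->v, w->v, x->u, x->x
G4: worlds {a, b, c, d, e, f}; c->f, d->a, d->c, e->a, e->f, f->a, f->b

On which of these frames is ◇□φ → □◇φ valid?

G2

This is the axiom for convergence; its first-order frame correspondent is ∀x ∀y ∀z (Rxy ∧ Rxz → ∃w (Ryw ∧ Rzw)).
G1: fails — Rbf and Rba but f and a have no common successor.
G2: satisfies the condition.
G3: fails — Ruw and Rux but w and x have no common successor.
G4: fails — Rdc and Rda but c and a have no common successor.
Valid on: G2.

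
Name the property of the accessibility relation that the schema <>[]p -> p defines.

symmetry

Equivalently (dual form): p → □◇p.
Suppose p→□◇p is valid. Take Rxy and set V(p)={x}. Then p at x, so □◇p at x, so ◇p at y, so some z with Ryz has p; z=x, i.e. Ryx.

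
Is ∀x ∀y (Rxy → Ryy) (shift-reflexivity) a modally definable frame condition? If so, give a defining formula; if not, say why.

Yes — defined by □(□r → r)

The condition is shift-reflexivity. A defining modal formula is □(□r → r).
Suppose □(□r→r) is valid. Take Rxy and set V(r)={w : Ryw}. Then at y, □r holds; since □(□r→r) at x, □r→r at y, so r at y, i.e. Ryy.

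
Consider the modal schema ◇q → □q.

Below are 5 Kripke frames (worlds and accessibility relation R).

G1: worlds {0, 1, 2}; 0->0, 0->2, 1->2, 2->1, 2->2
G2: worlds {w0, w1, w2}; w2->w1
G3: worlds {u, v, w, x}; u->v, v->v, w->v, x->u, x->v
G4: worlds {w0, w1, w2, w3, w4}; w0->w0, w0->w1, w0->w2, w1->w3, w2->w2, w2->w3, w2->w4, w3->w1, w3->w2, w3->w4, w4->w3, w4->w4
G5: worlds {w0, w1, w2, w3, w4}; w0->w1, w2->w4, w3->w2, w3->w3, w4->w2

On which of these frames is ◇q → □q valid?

G2

This is the axiom for partial functionality; its first-order frame correspondent is ∀x ∀y ∀z (Rxy ∧ Rxz → y = z).
G1: fails — 0 sees both 0 and 2.
G2: holds.
G3: fails — x sees both u and v.
G4: fails — w0 sees both w0 and w1.
G5: fails — w3 sees both w2 and w3.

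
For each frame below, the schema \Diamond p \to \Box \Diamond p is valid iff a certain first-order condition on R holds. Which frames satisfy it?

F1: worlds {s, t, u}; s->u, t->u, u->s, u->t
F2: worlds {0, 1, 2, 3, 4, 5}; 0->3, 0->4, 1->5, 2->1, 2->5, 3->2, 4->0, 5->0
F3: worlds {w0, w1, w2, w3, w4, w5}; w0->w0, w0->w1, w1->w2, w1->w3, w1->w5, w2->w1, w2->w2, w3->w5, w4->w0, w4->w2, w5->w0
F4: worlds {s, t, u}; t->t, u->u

The schema corresponds to the Euclidean property: \forall x \forall y \forall z (Rxy \wedge Rxz \to Ryz).
F1: fails — Rsu and Rsu but not Ruu.
F2: fails — R04 and R04 but not R44.
F3: fails — Rw0w1 and Rw0w1 but not Rw1w1.
F4: ✓.
Valid on: F4.

F4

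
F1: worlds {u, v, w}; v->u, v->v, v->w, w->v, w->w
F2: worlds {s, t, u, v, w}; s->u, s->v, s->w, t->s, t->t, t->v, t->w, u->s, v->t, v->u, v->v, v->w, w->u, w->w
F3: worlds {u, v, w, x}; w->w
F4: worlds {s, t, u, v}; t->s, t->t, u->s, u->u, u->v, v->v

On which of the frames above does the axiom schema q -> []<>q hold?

F3

Frame correspondent (Sahlqvist): forall x forall y (Rxy -> Ryx) — i.e. symmetry.
F1: fails — Rvu but not Ruv.
F2: fails — Rwu but not Ruw.
F3: condition met.
F4: fails — Ruv but not Rvu.
Valid on: F3.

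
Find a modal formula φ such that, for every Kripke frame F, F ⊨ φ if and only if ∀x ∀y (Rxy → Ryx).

This is symmetry; the standard corresponding axiom is B: ψ → □◇ψ.
Suppose ψ→□◇ψ is valid. Take Rxy and set V(ψ)={x}. Then ψ at x, so □◇ψ at x, so ◇ψ at y, so some z with Ryz has ψ; z=x, i.e. Ryx.

ψ → □◇ψ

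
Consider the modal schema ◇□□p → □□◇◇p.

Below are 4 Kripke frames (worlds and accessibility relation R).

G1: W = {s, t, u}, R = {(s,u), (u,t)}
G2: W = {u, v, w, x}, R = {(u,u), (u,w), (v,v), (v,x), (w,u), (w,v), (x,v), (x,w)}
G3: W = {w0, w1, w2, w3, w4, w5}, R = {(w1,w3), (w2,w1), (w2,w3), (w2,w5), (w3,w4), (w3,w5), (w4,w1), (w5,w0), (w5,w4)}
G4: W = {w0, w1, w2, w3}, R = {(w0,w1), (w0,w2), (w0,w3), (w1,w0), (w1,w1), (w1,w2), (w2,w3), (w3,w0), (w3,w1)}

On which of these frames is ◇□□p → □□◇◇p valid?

This is the axiom for a generalized confluence (Geach) condition; its first-order frame correspondent is ∀x ∀y ∀z ((xRy ∧ xR²z) → ∃w (yR²w ∧ zR²w)).
G1: fails — sRu, sR²t but no w with uR²w and tR²w.
G2: ✓.
G3: fails — w1Rw3, w1R²w4 but no w with w3R²w and w4R²w.
G4: ✓.
Valid on: G2, G4.

G2, G4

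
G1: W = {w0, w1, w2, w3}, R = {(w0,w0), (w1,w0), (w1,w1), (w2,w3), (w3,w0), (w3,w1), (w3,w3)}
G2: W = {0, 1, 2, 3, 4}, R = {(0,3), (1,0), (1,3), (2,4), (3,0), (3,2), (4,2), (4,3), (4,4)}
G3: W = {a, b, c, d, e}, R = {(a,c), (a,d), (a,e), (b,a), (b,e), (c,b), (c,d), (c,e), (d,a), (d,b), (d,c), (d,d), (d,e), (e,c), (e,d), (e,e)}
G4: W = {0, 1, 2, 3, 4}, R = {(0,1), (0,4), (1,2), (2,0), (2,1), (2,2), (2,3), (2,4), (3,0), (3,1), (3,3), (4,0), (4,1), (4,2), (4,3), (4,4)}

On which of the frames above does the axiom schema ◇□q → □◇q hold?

G1, G3

Frame correspondent (Sahlqvist): ∀x ∀y ∀z (Rxy ∧ Rxz → ∃w (Ryw ∧ Rzw)) — i.e. convergence.
G1: ✓.
G2: fails — R10 and R13 but 0 and 3 have no common successor.
G3: ✓.
G4: fails — R23 and R21 but 3 and 1 have no common successor.
Valid on: G1, G3.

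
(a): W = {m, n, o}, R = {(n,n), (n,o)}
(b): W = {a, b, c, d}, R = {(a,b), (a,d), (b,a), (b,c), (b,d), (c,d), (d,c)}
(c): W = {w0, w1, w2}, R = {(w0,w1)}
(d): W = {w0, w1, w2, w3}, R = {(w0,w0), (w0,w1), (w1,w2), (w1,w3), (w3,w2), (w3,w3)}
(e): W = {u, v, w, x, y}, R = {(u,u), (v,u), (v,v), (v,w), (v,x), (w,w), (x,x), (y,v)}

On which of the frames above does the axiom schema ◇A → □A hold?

(c)

The schema corresponds to partial functionality: ∀x ∀y ∀z (Rxy ∧ Rxz → y = z).
(a): fails — n sees both n and o.
(b): fails — a sees both b and d.
(c): ✓.
(d): fails — w0 sees both w0 and w1.
(e): fails — v sees both u and v.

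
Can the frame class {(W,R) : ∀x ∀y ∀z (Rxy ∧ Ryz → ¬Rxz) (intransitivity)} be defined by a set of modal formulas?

Not definable by any modal formula

If a class were modally definable it would be closed under surjective bounded morphisms (Goldblatt–Thomason).
The 3-cycle (worlds 0,1,2 with 0→1→2→0) is intransitive. Mapping every world to a single reflexive point • is a surjective bounded morphism; the reflexive point is not intransitive (R••∧R•• but R••).
So no modal formula (or set of formulas) defines exactly the intransitive frames.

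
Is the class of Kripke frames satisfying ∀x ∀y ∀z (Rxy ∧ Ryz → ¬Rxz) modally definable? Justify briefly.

Modal frame validity is preserved under surjective bounded morphisms.
The 7-cycle (worlds 0,1,2,3,4,5,6 with 0→1→2→3→4→5→6→0) is intransitive. Mapping every world to a single reflexive point • is a surjective bounded morphism; the reflexive point is not intransitive (R••∧R•• but R••).
So no modal formula (or set of formulas) defines exactly the intransitive frames.

No — not modally definable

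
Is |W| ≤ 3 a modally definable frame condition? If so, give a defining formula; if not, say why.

No — not modally definable

Modal frame validity is preserved under disjoint unions.
Any modal formula valid on each of 4 disjoint one-world frames is valid on their disjoint union (validity is preserved under disjoint unions). Each one-world frame has |W|=1≤3, but the union has |W|=4.
Hence having at most 3 worlds is not modally definable.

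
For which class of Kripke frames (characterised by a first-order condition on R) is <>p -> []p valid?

partial functionality

This schema is the CD axiom.
Its frame correspondent is partial functionality — forall x forall y forall z (Rxy & Rxz -> y = z).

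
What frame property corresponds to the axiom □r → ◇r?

seriality

Suppose □r→◇r is valid. At any x set V(r)=W. Then □r at x, so ◇r at x, so x has a successor.
Conversely, on a frame with seriality the schema holds at every world under every valuation.
Frame condition: ∀x ∃y Rxy.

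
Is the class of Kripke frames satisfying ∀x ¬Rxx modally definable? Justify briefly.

Any modally definable frame class is closed under surjective bounded morphisms.
The 2-cycle (worlds w0,w1 with w0→w1→w0) is irreflexive, and the map sending every world to a single reflexive point • is a surjective bounded morphism (forth: every edge maps to (•,•); back: every world has a successor). So any modal formula valid on the 2-cycle is also valid on the reflexive point, which is not irreflexive.
So no modal formula (or set of formulas) defines exactly the irreflexive frames.

Not modally definable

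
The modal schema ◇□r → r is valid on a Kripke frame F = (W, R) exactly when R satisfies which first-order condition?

symmetry

Equivalently (dual form): r → □◇r.
Suppose r→□◇r is valid. Take Rxy and set V(r)={x}. Then r at x, so □◇r at x, so ◇r at y, so some z with Ryz has r; z=x, i.e. Ryx.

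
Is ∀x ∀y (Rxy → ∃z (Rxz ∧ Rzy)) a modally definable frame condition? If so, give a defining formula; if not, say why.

Yes, by □□p → □p

This is a Sahlqvist condition; the C4 axiom □□p → □p defines it.
Suppose □□p→□p is valid. Take Rxy and set V(p)={w : xR²w}. Then □□p at x, so □p at x, so p at y, i.e. ∃z(Rxz∧Rzy).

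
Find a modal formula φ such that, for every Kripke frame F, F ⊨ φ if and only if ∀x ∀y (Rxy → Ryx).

ψ → □◇ψ

The condition is symmetry. The B schema ψ → □◇ψ defines it.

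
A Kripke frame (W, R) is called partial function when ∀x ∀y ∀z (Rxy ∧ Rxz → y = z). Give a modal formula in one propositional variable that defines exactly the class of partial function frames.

A defining formula is ◇p → □p (the CD axiom).

◇p → □p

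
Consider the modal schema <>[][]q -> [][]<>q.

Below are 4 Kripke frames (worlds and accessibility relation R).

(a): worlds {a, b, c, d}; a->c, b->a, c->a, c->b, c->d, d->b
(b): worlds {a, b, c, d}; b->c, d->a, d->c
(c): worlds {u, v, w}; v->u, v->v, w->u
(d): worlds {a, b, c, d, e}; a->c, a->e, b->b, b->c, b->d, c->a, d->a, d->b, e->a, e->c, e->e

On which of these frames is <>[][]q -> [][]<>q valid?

(b)

Frame correspondent (Sahlqvist): forall x forall y forall z ((xRy & x R^2 z) -> exists w (y R^2 w & zRw)) — i.e. a generalized confluence (Geach) condition.
(a): fails — cRa, cR²a but no w with aR²w and aRw.
(b): holds.
(c): fails — vRu, vR²u but no t with uR²t and uRt.
(d): fails — aRc, aR²c but no w with cR²w and cRw.
Valid on: (b).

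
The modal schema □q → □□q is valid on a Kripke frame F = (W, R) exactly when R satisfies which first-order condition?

Suppose □q→□□q is valid. Take Rxy, Ryz and set V(q)={w : Rxw}. Then □q at x, so □□q at x, so □q at y, so q at z, i.e. Rxz.
The converse is a direct semantic check.
So the correspondent is transitivity.

transitivity: ∀x ∀y ∀z (Rxy ∧ Ryz → Rxz)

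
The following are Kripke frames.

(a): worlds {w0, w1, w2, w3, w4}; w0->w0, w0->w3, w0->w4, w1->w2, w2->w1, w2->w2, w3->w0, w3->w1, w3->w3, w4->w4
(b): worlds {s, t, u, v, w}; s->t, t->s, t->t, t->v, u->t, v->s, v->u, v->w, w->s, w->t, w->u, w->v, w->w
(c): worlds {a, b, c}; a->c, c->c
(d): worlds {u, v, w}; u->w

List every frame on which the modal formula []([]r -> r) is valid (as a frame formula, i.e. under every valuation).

The schema corresponds to shift-reflexivity: forall x forall y (Rxy -> Ryy).
(a): fails — Rw3w1 but not Rw1w1.
(b): fails — Rtv but not Rvv.
(c): condition met.
(d): fails — Ruw but not Rww.
Valid on: (c).

(c)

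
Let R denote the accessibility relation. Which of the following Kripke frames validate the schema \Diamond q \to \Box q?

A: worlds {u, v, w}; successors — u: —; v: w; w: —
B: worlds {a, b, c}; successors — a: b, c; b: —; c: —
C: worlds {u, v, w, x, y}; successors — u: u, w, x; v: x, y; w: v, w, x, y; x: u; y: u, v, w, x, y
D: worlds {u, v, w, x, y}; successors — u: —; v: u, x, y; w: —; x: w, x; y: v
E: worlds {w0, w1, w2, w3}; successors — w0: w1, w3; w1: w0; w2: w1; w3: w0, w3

A

The schema corresponds to partial functionality: \forall x \forall y \forall z (Rxy \wedge Rxz \to y = z).
A: ✓.
B: fails — a sees both b and c.
C: fails — u sees both u and w.
D: fails — v sees both u and x.
E: fails — w0 sees both w1 and w3.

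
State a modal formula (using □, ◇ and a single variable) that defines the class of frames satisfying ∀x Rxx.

□ψ → ψ

A defining formula is □ψ → ψ (the T axiom).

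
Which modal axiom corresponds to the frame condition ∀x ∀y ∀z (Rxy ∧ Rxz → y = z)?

This is partial functionality; the standard corresponding axiom is CD: ◇q → □q.
Suppose ◇q→□q is valid. Take Rxy, Rxz and set V(q)={y}. Then ◇q at x, so □q at x, so q at z, i.e. z=y.

◇q → □q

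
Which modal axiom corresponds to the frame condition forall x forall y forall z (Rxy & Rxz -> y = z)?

This is partial functionality; the standard corresponding axiom is CD: ◇ψ → □ψ.
Suppose ◇ψ→□ψ is valid. Take Rxy, Rxz and set V(ψ)={y}. Then ◇ψ at x, so □ψ at x, so ψ at z, i.e. z=y.

◇ψ → □ψ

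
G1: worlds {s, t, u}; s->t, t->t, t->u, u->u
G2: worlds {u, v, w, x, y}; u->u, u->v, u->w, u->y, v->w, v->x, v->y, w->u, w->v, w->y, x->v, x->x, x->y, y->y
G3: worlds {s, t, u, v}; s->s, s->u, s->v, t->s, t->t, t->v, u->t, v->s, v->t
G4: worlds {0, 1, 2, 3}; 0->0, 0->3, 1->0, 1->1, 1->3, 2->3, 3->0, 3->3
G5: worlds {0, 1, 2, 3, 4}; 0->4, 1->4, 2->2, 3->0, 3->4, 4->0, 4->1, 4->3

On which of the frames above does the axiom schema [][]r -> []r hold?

This is the axiom for density; its first-order frame correspondent is forall x forall y (Rxy -> exists z (Rxz & Rzy)).
G1: holds.
G2: fails — Rvw but no z with Rvz and Rzw.
G3: holds.
G4: holds.
G5: fails — R43 but no z with R4z and Rz3.
Valid on: G1, G3, G4.

G1, G3, G4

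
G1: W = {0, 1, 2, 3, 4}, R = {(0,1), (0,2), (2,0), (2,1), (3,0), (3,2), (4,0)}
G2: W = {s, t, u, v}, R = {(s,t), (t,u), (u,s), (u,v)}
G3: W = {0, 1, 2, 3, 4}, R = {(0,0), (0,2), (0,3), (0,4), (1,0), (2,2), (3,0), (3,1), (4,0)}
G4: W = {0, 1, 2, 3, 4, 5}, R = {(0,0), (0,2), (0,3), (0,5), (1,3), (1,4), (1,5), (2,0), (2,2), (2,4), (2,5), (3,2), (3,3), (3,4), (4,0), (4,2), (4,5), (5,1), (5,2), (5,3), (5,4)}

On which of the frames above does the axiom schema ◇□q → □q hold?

none

The schema corresponds to the Euclidean property: ∀x ∀y ∀z (Rxy ∧ Rxz → Ryz).
G1: fails — R02 and R02 but not R22.
G2: fails — Rst and Rst but not Rtt.
G3: fails — R02 and R00 but not R20.
G4: fails — R03 and R00 but not R30.
Valid on no frame.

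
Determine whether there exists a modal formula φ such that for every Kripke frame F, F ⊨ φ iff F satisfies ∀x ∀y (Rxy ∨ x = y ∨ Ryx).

Modal frame validity is preserved under disjoint unions.
Take 2 disjoint single-world reflexive frames: each is trivially connected, but their disjoint union has 2 worlds with no edge between distinct components, so it is not connected.
So no modal formula (or set of formulas) defines exactly the connected frames.

No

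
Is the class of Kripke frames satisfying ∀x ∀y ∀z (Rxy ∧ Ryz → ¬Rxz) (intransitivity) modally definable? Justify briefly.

Any modally definable frame class is closed under surjective bounded morphisms.
The 5-cycle (worlds a,b,c,d,e with a→b→c→d→e→a) is intransitive. Mapping every world to a single reflexive point • is a surjective bounded morphism; the reflexive point is not intransitive (R••∧R•• but R••).
So no modal formula (or set of formulas) defines exactly the intransitive frames.

No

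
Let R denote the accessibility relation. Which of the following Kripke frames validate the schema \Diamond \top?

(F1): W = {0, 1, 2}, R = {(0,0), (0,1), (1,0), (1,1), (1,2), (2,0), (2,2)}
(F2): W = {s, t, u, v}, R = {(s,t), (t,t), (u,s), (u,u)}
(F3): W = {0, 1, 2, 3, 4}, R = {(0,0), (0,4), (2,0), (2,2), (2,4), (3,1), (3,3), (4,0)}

This is the axiom for seriality; its first-order frame correspondent is \forall x \exists y Rxy.
(F1): holds.
(F2): fails — world v has no successor.
(F3): fails — world 1 has no successor.
Valid on: (F1).

(F1)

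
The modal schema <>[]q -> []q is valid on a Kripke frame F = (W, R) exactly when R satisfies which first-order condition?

The Euclidean property

This is frame-equivalent to ◇q → □◇q (substitute ¬q for q and contrapose).
Suppose ◇q→□◇q is valid. Take Rxy, Rxz and set V(q)={y}. Then ◇q at x, so □◇q at x, so ◇q at z, so some w with Rzw has q; w=y, i.e. Rzy. By symmetry of the argument, Ryz.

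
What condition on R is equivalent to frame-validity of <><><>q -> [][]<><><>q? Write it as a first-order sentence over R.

This is a Sahlqvist (Geach-type) schema ◇^3□^0q → □^2◇^3q.
Minimal-valuation argument: fix x; take any y with xR^3y and any z with xR^2z. Set V(q) to the set of worlds R-reachable from y in exactly 0 steps. Then □^0q holds at y, so the antecedent holds at x; validity forces ◇^3q at z, giving a w with zR^3w and yR^0w.
First-order correspondent: forall x forall y forall z ((x R^3 y & x R^2 z) -> exists w (y = w & z R^3 w)).

forall x forall y forall z ((x R^3 y & x R^2 z) -> exists w (y = w & z R^3 w))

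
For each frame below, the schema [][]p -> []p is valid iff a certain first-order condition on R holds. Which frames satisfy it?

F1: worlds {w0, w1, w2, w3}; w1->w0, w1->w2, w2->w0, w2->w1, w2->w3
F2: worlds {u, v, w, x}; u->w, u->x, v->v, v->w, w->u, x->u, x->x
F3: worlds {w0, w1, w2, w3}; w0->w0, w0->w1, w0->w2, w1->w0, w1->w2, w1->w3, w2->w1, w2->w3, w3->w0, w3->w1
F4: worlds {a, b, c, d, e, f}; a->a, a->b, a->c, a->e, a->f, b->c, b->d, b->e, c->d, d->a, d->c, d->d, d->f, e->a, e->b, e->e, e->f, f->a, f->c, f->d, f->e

F3, F4

This is the axiom for density; its first-order frame correspondent is forall x forall y (Rxy -> exists z (Rxz & Rzy)).
F1: fails — Rw1w2 but no z with Rw1z and Rzw2.
F2: fails — Ruw but no z with Ruz and Rzw.
F3: ✓.
F4: ✓.
Valid on: F3, F4.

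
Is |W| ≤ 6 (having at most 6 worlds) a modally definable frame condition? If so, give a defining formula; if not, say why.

Not modally definable

Any modally definable frame class is closed under disjoint unions.
Any modal formula valid on each of 7 disjoint one-world frames is valid on their disjoint union (validity is preserved under disjoint unions). Each one-world frame has |W|=1≤6, but the union has |W|=7.
Hence having at most 6 worlds is not modally definable.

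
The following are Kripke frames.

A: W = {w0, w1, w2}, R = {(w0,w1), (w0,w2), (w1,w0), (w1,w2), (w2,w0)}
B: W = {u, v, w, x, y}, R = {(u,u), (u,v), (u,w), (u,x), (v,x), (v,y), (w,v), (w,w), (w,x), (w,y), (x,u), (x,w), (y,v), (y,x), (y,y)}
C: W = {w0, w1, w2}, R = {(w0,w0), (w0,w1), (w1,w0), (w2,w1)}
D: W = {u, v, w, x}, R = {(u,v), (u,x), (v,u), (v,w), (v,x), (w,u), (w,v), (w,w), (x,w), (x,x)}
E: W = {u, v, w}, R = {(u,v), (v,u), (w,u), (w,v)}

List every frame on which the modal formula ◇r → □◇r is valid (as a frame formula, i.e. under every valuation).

none

This is the axiom for the Euclidean property; its first-order frame correspondent is ∀x ∀y ∀z (Rxy ∧ Rxz → Ryz).
A: fails — Rw0w1 and Rw0w1 but not Rw1w1.
B: fails — Ruv and Ruv but not Rvv.
C: fails — Rw0w1 and Rw0w1 but not Rw1w1.
D: fails — Ruv and Ruv but not Rvv.
E: fails — Ruv and Ruv but not Rvv.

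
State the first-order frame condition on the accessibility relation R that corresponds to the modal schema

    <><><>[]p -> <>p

forall x forall y (x R^3 y -> exists w (yRw & xRw))

This is a Sahlqvist (Geach-type) schema ◇^3□^1p → □^0◇^1p.
Minimal-valuation argument: fix x; take any y with xR^3y and any z with xR^0z. Set V(p) to the set of worlds R-reachable from y in exactly 1 step. Then □^1p holds at y, so the antecedent holds at x; validity forces ◇^1p at z, giving a w with zR^1w and yR^1w.
First-order correspondent: forall x forall y (x R^3 y -> exists w (yRw & xRw)).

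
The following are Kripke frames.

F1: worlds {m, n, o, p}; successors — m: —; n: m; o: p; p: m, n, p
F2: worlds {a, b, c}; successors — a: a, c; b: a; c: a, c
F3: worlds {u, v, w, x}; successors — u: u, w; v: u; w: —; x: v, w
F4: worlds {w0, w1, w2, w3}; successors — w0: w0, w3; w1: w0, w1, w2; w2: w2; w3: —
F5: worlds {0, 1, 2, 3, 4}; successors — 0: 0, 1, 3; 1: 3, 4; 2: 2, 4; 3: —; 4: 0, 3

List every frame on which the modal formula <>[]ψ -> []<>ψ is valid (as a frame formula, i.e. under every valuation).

F2

Frame correspondent (Sahlqvist): forall x forall y forall z (Rxy & Rxz -> exists w (Ryw & Rzw)) — i.e. convergence.
F1: fails — Rnm and Rnm but m and m have no common successor.
F2: holds.
F3: fails — Ruw and Ruw but w and w have no common successor.
F4: fails — Rw0w0 and Rw0w3 but w0 and w3 have no common successor.
F5: fails — R00 and R03 but 0 and 3 have no common successor.
Valid on: F2.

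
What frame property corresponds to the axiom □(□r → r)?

shift-reflexivity

Suppose □(□r→r) is valid. Take Rxy and set V(r)={w : Ryw}. Then at y, □r holds; since □(□r→r) at x, □r→r at y, so r at y, i.e. Ryy.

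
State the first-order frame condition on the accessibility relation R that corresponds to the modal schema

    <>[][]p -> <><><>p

This is a Sahlqvist (Geach-type) schema ◇^1□^2p → □^0◇^3p.
Minimal-valuation argument: fix x; take any y with xR^1y and any z with xR^0z. Set V(p) to the set of worlds R-reachable from y in exactly 2 steps. Then □^2p holds at y, so the antecedent holds at x; validity forces ◇^3p at z, giving a w with zR^3w and yR^2w.
First-order correspondent: forall x forall y (xRy -> exists w (y R^2 w & x R^3 w)).

forall x forall y (xRy -> exists w (y R^2 w & x R^3 w))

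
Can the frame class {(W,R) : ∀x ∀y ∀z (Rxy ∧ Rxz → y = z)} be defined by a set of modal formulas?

Definable; ◇q → □q defines it

This is a Sahlqvist condition; the CD axiom ◇q → □q defines it.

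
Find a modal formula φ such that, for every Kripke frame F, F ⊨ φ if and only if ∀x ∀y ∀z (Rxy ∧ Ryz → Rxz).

□q → □□q

A defining formula is □q → □□q (the 4 axiom).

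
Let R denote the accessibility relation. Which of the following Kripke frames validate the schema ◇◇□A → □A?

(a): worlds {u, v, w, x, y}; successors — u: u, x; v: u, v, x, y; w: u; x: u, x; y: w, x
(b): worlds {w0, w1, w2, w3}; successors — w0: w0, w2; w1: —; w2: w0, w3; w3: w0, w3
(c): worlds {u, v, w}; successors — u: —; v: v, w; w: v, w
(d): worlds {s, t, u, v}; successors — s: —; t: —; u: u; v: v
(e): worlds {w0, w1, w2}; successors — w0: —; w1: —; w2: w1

Frame correspondent (Sahlqvist): ∀x ∀y ∀z ((xR²y ∧ xRz) → ∃w (yRw ∧ z = w)) — i.e. a generalized confluence (Geach) condition.
(a): fails — vR²u, vRv but no t with uRt and v=t.
(b): fails — w0R²w2, w0Rw2 but no w with w2Rw and w2=w.
(c): satisfies the condition.
(d): satisfies the condition.
(e): satisfies the condition.

(c), (d), (e)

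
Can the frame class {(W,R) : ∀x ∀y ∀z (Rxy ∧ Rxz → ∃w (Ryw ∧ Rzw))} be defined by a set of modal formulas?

Definable; ◇□r → □◇r defines it

This is a Sahlqvist condition; the .2 axiom ◇□r → □◇r defines it.
Suppose ◇□r→□◇r is valid. Take Rxy, Rxz and set V(r)={w : Ryw}. Then □r at y so ◇□r at x, so □◇r at x, so ◇r at z, giving w with Rzw and Ryw.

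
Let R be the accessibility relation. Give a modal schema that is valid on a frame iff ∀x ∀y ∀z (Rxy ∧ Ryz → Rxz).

The condition is transitivity. The 4 schema □r → □□r defines it.
Suppose □r→□□r is valid. Take Rxy, Ryz and set V(r)={w : Rxw}. Then □r at x, so □□r at x, so □r at y, so r at z, i.e. Rxz.

□r → □□r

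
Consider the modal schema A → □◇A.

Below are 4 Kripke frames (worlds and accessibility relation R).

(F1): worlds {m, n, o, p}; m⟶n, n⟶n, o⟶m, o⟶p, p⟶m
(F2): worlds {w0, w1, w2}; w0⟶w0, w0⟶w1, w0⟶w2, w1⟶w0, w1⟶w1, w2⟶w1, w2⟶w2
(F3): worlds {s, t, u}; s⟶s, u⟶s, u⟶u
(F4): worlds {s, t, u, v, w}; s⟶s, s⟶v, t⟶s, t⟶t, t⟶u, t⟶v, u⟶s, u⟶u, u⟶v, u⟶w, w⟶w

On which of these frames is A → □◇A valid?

none

This is the axiom for symmetry; its first-order frame correspondent is ∀x ∀y (Rxy → Ryx).
(F1): fails — Rom but not Rmo.
(F2): fails — Rw0w2 but not Rw2w0.
(F3): fails — Rus but not Rsu.
(F4): fails — Ruv but not Rvu.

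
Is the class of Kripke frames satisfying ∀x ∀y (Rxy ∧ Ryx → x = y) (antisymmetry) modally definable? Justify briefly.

Not definable by any modal formula

Any modally definable frame class is closed under surjective bounded morphisms.
The 4-cycle (worlds w0,w1,w2,w3 with w0→w1→w2→w3→w0) is antisymmetric. Sending even-indexed worlds to • and odd-indexed worlds to ∘ is a surjective bounded morphism onto the two-world frame with •↔∘, which is not antisymmetric.
Hence antisymmetry is not modally definable.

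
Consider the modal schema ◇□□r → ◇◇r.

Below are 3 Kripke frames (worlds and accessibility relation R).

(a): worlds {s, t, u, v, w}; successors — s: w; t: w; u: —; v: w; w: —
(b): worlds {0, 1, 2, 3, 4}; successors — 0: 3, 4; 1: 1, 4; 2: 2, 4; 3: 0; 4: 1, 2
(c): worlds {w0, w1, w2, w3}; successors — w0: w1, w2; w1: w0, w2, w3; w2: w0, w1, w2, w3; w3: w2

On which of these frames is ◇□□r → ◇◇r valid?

The schema corresponds to a generalized confluence (Geach) condition: ∀x ∀y (xRy → ∃w (yR²w ∧ xR²w)).
(a): fails — sRw but no w* with wR²w* and sR²w*.
(b): fails — 0R3 but no w with 3R²w and 0R²w.
(c): holds.
Valid on: (c).

(c)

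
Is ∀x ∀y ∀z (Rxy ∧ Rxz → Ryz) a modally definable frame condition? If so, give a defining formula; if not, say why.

Yes — defined by ◇q → □◇q

The condition is the Euclidean property. A defining modal formula is ◇q → □◇q.
Suppose ◇q→□◇q is valid. Take Rxy, Rxz and set V(q)={y}. Then ◇q at x, so □◇q at x, so ◇q at z, so some w with Rzw has q; w=y, i.e. Rzy. By symmetry of the argument, Ryz.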